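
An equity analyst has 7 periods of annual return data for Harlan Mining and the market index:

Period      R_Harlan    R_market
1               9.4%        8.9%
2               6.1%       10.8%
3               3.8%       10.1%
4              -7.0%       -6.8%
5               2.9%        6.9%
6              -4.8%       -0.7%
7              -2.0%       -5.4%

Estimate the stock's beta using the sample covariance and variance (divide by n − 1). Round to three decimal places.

0.708

Mean R_i = (9.4 + 6.1 + 3.8 − 7.0 + 2.9 − 4.8 − 2.0) / 7 = 1.2000%
Mean R_m = (8.9 + 10.8 + 10.1 − 6.8 + 6.9 − 0.7 − 5.4) / 7 = 3.4000%
Σ(R_i − R̄_i)(R_m − R̄_m) = 241.1300  ⇒  Cov = 241.1300 / 6 = 40.1883
Σ(R_m − R̄_m)² = 340.4400  ⇒  Var(R_m) = 340.4400 / 6 = 56.7400
β = Cov / Var(R_m) = 40.1883 / 56.7400 = 0.7083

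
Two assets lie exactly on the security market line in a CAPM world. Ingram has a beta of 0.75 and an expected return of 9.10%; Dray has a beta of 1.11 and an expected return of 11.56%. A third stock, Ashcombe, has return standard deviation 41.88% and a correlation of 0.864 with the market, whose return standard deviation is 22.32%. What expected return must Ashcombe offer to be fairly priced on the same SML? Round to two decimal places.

15.05%

MRP = (11.56% − 9.10%) / (1.11 − 0.75) = 6.8333%
R_f = 9.10% − 0.75 × 6.8333% = 3.9750%
β_Ashcombe = ρ·σ_i/σ_m = 0.864 × 41.88 / 22.32 = 1.6212
E(R_Ashcombe) = R_f + β × MRP = 3.9750% + 1.6212 × 6.8333% = 15.05%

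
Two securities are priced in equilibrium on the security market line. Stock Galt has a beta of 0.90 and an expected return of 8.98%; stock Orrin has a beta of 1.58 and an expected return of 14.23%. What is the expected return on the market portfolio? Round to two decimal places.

9.75%

Both satisfy E(R) = R_f + β·MRP, so the slope of the SML is
MRP = (14.23% − 8.98%) / (1.58 − 0.90) = 5.25% / 0.68 = 7.7206%
R_f = E(R_Galt) − β_Galt·MRP = 8.98% − 0.90 × 7.7206% = 2.0315%
E(R_m) = R_f + MRP = 2.0315% + 7.7206% = 9.75%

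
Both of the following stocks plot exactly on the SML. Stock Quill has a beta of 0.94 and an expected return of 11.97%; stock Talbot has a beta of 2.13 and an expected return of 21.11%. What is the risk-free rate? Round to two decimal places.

Both satisfy E(R) = R_f + β·MRP, so the slope of the SML is
MRP = (21.11% − 11.97%) / (2.13 − 0.94) = 9.14% / 1.19 = 7.6807%
R_f = E(R_Quill) − β_Quill·MRP = 11.97% − 0.94 × 7.6807% = 4.7501%

4.75%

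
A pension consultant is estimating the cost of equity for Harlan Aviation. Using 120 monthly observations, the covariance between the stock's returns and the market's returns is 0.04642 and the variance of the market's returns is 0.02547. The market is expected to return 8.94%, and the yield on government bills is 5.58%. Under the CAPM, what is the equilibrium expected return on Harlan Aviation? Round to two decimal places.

β = Cov(R_i, R_m) / Var(R_m) = 0.04642 / 0.02547 = 1.8225
MRP = 8.94% − 5.58% = 3.36%
E(R) = R_f + β × MRP = 5.58% + 1.8225 × 3.36% = 11.70%

11.70%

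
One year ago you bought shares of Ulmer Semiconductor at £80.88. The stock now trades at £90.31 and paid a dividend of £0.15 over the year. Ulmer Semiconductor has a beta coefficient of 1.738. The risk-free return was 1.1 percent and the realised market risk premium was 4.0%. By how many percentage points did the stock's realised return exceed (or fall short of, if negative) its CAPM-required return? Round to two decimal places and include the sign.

Realised HPR = (P1 + D1 − P0) / P0 = (90.31 + 0.15 − 80.88) / 80.88 = 9.58 / 80.88 = 11.8447%
CAPM required = R_f + β·MRP = 1.1% + 1.738 × 4.0% = 8.0520%
α = realised − required = 11.8447% − 8.0520% = +3.79%

+3.79%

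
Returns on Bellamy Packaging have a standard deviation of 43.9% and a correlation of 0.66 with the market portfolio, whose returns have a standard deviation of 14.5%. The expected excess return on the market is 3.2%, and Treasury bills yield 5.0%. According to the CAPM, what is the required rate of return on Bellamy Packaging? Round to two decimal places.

11.39%

β = ρ × σ_i / σ_m = 0.66 × 43.9% / 14.5% = 1.9982
E(R) = 5.0% + 1.9982 × 3.2% = 11.39%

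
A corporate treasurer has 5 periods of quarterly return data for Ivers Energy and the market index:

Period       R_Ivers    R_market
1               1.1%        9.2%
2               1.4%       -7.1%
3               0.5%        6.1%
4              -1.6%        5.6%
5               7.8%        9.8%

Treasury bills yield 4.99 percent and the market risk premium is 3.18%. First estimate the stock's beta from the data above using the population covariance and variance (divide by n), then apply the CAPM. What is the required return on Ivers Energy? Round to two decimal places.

Mean R_i = (1.1 + 1.4 + 0.5 − 1.6 + 7.8) / 5 = 1.8400%
Mean R_m = (9.2 − 7.1 + 6.1 + 5.6 + 9.8) / 5 = 4.7200%
Σ(R_i − R̄_i)(R_m − R̄_m) = 27.2860  ⇒  Cov = 27.2860 / 5 = 5.4572
Σ(R_m − R̄_m)² = 188.2680  ⇒  Var(R_m) = 188.2680 / 5 = 37.6536
β = Cov / Var(R_m) = 5.4572 / 37.6536 = 0.1449
E(R) = R_f + β × MRP = 4.99% + 0.1449 × 3.18% = 5.45%

5.45%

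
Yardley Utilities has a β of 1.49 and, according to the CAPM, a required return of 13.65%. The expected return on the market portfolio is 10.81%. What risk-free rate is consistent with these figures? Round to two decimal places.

5.01%

E(R) = R_f + β(E(R_m) − R_f) = R_f(1 − β) + β·E(R_m)
13.65% = R_f × (1 − 1.49) + 1.49 × 10.81%
13.65% = R_f × -0.49 + 16.1069%
R_f = (13.65% − 16.1069%) / -0.49 = 5.01%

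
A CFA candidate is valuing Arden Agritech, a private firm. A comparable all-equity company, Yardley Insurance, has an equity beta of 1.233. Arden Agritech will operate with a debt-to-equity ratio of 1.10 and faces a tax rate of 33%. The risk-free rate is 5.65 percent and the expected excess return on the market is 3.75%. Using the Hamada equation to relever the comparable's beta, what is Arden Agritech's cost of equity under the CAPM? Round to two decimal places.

13.68%

β_L = β_U × [1 + (1 − t)(D/E)] = 1.233 × [1 + (1 − 0.33) × 1.10]
    = 1.233 × [1 + 0.67 × 1.10] = 1.233 × 1.7370 = 2.1417
E(R) = R_f + β_L × MRP = 5.65% + 2.1417 × 3.75% = 13.68%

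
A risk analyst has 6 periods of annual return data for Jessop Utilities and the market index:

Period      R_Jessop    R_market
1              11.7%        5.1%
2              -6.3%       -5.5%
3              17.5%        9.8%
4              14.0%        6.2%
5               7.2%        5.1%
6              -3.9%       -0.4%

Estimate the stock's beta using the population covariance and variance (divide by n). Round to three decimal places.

1.720

Mean R_i = (11.7 − 6.3 + 17.5 + 14.0 + 7.2 − 3.9) / 6 = 6.7000%
Mean R_m = (5.1 − 5.5 + 9.8 + 6.2 + 5.1 − 0.4) / 6 = 3.3833%
Σ(R_i − R̄_i)(R_m − R̄_m) = 254.8900  ⇒  Cov = 254.8900 / 6 = 42.4817
Σ(R_m − R̄_m)² = 148.2283  ⇒  Var(R_m) = 148.2283 / 6 = 24.7047
β = Cov / Var(R_m) = 42.4817 / 24.7047 = 1.7196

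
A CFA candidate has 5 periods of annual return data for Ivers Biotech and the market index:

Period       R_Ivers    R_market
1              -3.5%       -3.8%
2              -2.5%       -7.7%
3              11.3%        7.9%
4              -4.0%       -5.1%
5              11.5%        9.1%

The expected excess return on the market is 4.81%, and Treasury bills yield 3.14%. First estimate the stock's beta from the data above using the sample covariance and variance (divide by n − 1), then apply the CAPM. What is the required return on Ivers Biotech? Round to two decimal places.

Mean R_i = (-3.5 − 2.5 + 11.3 − 4.0 + 11.5) / 5 = 2.5600%
Mean R_m = (-3.8 − 7.7 + 7.9 − 5.1 + 9.1) / 5 = 0.0800%
Σ(R_i − R̄_i)(R_m − R̄_m) = 245.8460  ⇒  Cov = 245.8460 / 4 = 61.4615
Σ(R_m − R̄_m)² = 244.9280  ⇒  Var(R_m) = 244.9280 / 4 = 61.2320
β = Cov / Var(R_m) = 61.4615 / 61.2320 = 1.0037
E(R) = R_f + β × MRP = 3.14% + 1.0037 × 4.81% = 7.97%

7.97%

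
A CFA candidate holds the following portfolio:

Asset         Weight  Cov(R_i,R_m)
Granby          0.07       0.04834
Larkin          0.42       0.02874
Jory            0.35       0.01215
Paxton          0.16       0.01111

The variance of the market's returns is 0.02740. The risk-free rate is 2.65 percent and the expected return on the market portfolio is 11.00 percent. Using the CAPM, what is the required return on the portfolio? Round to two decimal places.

9.20%

β_Granby = 0.04834 / 0.02740 = 1.7642
β_Larkin = 0.02874 / 0.02740 = 1.0489
β_Jory = 0.01215 / 0.02740 = 0.4434
β_Paxton = 0.01111 / 0.02740 = 0.4055
β_P = Σ w_i β_i = 0.07×1.7642 + 0.42×1.0489 + 0.35×0.4434 + 0.16×0.4055 = 0.7841
MRP = 11.00% − 2.65% = 8.35%
E(R_P) = R_f + β_P × MRP = 2.65% + 0.7841 × 8.35% = 9.20%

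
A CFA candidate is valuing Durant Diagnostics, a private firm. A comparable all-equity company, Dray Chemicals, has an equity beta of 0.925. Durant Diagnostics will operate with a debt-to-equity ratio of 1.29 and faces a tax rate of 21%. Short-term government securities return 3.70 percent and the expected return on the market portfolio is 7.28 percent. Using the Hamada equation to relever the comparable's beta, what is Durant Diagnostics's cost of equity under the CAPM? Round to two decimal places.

β_L = β_U × [1 + (1 − t)(D/E)] = 0.925 × [1 + (1 − 0.21) × 1.29]
    = 0.925 × [1 + 0.79 × 1.29] = 0.925 × 2.0191 = 1.8677
MRP = 7.28% − 3.70% = 3.58%
E(R) = R_f + β_L × MRP = 3.70% + 1.8677 × 3.58% = 10.39%

10.39%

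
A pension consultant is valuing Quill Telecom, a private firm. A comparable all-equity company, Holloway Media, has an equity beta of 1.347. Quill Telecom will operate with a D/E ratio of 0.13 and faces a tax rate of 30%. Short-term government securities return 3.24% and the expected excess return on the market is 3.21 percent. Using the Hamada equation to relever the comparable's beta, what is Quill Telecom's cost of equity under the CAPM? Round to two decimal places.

7.96%

β_L = β_U × [1 + (1 − t)(D/E)] = 1.347 × [1 + (1 − 0.30) × 0.13]
    = 1.347 × [1 + 0.70 × 0.13] = 1.347 × 1.0910 = 1.4696
E(R) = R_f + β_L × MRP = 3.24% + 1.4696 × 3.21% = 7.96%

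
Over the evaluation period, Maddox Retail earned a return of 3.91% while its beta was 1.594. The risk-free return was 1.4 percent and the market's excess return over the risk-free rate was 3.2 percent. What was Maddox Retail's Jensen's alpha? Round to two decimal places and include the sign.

CAPM benchmark = R_f + β(R_m − R_f) = 1.4% + 1.594 × 3.2% = 6.5008%
α = actual − benchmark = 3.91% − 6.5008% = -2.59%

-2.59%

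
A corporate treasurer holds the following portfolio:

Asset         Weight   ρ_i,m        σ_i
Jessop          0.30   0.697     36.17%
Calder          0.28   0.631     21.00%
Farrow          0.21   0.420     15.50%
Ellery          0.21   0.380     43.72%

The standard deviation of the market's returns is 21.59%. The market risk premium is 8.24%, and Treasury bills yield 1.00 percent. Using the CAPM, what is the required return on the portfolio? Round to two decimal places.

7.16%

β_Jessop = 0.697 × 36.17% / 21.59% = 1.1677
β_Calder = 0.631 × 21.00% / 21.59% = 0.6138
β_Farrow = 0.420 × 15.50% / 21.59% = 0.3015
β_Ellery = 0.380 × 43.72% / 21.59% = 0.7695
β_P = Σ w_i β_i = 0.30×1.1677 + 0.28×0.6138 + 0.21×0.3015 + 0.21×0.7695 = 0.7471
E(R_P) = R_f + β_P × MRP = 1.00% + 0.7471 × 8.24% = 7.16%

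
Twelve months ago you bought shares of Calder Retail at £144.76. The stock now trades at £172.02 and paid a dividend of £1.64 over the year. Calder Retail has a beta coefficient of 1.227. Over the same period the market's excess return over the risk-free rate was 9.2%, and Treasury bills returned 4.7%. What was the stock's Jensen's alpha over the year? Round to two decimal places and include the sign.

Realised HPR = (P1 + D1 − P0) / P0 = (172.02 + 1.64 − 144.76) / 144.76 = 28.90 / 144.76 = 19.9641%
CAPM required = R_f + β·MRP = 4.7% + 1.227 × 9.2% = 15.9884%
α = realised − required = 19.9641% − 15.9884% = +3.98%

+3.98%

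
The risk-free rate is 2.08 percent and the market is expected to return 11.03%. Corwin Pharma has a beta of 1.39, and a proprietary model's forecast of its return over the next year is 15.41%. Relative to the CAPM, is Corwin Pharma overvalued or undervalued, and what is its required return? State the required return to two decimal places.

MRP = 11.03% − 2.08% = 8.95%
Required return = R_f + β·MRP = 2.08% + 1.39 × 8.95% = 14.52%
Forecast 15.41% > required 14.52% → the stock plots above the SML → undervalued.

Undervalued; required return 14.52%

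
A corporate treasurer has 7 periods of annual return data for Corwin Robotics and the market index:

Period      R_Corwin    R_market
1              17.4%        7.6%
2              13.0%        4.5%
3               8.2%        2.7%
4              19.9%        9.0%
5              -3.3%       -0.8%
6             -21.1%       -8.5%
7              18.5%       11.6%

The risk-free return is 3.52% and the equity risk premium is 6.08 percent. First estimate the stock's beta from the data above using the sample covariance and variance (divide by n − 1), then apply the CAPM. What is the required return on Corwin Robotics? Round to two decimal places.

16.55%

Mean R_i = (17.4 + 13.0 + 8.2 + 19.9 − 3.3 − 21.1 + 18.5) / 7 = 7.5143%
Mean R_m = (7.6 + 4.5 + 2.7 + 9.0 − 0.8 − 8.5 + 11.6) / 7 = 3.7286%
Σ(R_i − R̄_i)(R_m − R̄_m) = 592.4471  ⇒  Cov = 592.4471 / 6 = 98.7412
Σ(R_m − R̄_m)² = 276.4343  ⇒  Var(R_m) = 276.4343 / 6 = 46.0724
β = Cov / Var(R_m) = 98.7412 / 46.0724 = 2.1432
E(R) = R_f + β × MRP = 3.52% + 2.1432 × 6.08% = 16.55%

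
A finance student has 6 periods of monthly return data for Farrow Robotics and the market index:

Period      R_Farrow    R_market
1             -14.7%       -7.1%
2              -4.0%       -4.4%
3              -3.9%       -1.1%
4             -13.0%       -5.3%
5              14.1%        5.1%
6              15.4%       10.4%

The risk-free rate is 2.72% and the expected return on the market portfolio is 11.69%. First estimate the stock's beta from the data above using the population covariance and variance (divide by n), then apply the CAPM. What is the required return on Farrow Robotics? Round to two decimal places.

Mean R_i = (-14.7 − 4.0 − 3.9 − 13.0 + 14.1 + 15.4) / 6 = -1.0167%
Mean R_m = (-7.1 − 4.4 − 1.1 − 5.3 + 5.1 + 10.4) / 6 = -0.4000%
Σ(R_i − R̄_i)(R_m − R̄_m) = 424.7900  ⇒  Cov = 424.7900 / 6 = 70.7983
Σ(R_m − R̄_m)² = 232.2800  ⇒  Var(R_m) = 232.2800 / 6 = 38.7133
β = Cov / Var(R_m) = 70.7983 / 38.7133 = 1.8288
MRP = 11.69% − 2.72% = 8.97%
E(R) = R_f + β × MRP = 2.72% + 1.8288 × 8.97% = 19.12%

19.12%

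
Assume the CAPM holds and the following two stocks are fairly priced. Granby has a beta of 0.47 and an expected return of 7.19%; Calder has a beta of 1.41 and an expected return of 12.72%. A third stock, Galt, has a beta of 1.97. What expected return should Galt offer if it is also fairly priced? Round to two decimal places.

16.01%

MRP (SML slope) = (12.72% − 7.19%) / (1.41 − 0.47) = 5.53% / 0.94 = 5.8830%
R_f (intercept) = 7.19% − 0.47 × 5.8830% = 4.4250%
E(R_Galt) = R_f + β × MRP = 4.4250% + 1.97 × 5.8830% = 16.01%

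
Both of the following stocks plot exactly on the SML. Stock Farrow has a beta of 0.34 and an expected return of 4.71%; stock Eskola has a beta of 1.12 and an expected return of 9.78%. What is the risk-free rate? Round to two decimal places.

Both satisfy E(R) = R_f + β·MRP, so the slope of the SML is
MRP = (9.78% − 4.71%) / (1.12 − 0.34) = 5.07% / 0.78 = 6.5000%
R_f = E(R_Farrow) − β_Farrow·MRP = 4.71% − 0.34 × 6.5000% = 2.5000%

2.50%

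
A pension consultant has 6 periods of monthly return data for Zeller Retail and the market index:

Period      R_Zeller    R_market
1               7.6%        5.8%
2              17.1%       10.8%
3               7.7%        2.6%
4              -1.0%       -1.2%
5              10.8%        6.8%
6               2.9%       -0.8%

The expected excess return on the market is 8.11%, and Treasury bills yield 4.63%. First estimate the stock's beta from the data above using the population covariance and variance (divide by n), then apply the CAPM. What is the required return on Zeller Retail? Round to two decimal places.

Mean R_i = (7.6 + 17.1 + 7.7 − 1.0 + 10.8 + 2.9) / 6 = 7.5167%
Mean R_m = (5.8 + 10.8 + 2.6 − 1.2 + 6.8 − 0.8) / 6 = 4.0000%
Σ(R_i − R̄_i)(R_m − R̄_m) = 140.7000  ⇒  Cov = 140.7000 / 6 = 23.4500
Σ(R_m − R̄_m)² = 109.3600  ⇒  Var(R_m) = 109.3600 / 6 = 18.2267
β = Cov / Var(R_m) = 23.4500 / 18.2267 = 1.2866
E(R) = R_f + β × MRP = 4.63% + 1.2866 × 8.11% = 15.06%

15.06%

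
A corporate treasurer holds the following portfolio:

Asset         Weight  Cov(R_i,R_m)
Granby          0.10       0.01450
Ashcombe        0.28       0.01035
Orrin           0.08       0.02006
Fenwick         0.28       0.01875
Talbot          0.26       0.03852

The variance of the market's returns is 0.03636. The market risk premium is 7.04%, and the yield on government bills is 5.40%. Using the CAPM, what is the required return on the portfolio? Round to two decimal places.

9.51%

β_Granby = 0.01450 / 0.03636 = 0.3988
β_Ashcombe = 0.01035 / 0.03636 = 0.2847
β_Orrin = 0.02006 / 0.03636 = 0.5517
β_Fenwick = 0.01875 / 0.03636 = 0.5157
β_Talbot = 0.03852 / 0.03636 = 1.0594
β_P = Σ w_i β_i = 0.10×0.3988 + 0.28×0.2847 + 0.08×0.5517 + 0.28×0.5157 + 0.26×1.0594 = 0.5836
E(R_P) = R_f + β_P × MRP = 5.40% + 0.5836 × 7.04% = 9.51%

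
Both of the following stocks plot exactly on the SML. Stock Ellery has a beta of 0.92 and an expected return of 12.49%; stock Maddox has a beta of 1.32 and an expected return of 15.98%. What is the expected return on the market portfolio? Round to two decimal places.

13.19%

Both satisfy E(R) = R_f + β·MRP, so the slope of the SML is
MRP = (15.98% − 12.49%) / (1.32 − 0.92) = 3.49% / 0.40 = 8.7250%
R_f = E(R_Ellery) − β_Ellery·MRP = 12.49% − 0.92 × 8.7250% = 4.4630%
E(R_m) = R_f + MRP = 4.4630% + 8.7250% = 13.19%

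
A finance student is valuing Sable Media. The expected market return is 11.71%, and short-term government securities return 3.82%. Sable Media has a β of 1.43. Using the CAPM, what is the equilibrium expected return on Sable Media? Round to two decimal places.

15.10%

Market risk premium = E(R_m) − R_f = 11.71% − 3.82% = 7.89%
E(R) = R_f + β × MRP = 3.82% + 1.43 × 7.89% = 15.10%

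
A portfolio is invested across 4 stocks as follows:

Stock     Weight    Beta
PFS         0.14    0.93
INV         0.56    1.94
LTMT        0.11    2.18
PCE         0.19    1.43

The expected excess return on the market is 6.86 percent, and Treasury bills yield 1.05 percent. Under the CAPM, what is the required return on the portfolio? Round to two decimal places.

12.90%

β_P = Σ w_i β_i = 0.14×0.93 + 0.56×1.94 + 0.11×2.18 + 0.19×1.43 = 1.7281
E(R_P) = R_f + β_P × MRP = 1.05% + 1.7281 × 6.86% = 12.90%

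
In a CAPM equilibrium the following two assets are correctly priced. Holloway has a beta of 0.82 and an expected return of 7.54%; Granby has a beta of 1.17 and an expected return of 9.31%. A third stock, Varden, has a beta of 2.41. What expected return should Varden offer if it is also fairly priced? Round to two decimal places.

MRP (SML slope) = (9.31% − 7.54%) / (1.17 − 0.82) = 1.77% / 0.35 = 5.0571%
R_f (intercept) = 7.54% − 0.82 × 5.0571% = 3.3932%
E(R_Varden) = R_f + β × MRP = 3.3932% + 2.41 × 5.0571% = 15.58%

15.58%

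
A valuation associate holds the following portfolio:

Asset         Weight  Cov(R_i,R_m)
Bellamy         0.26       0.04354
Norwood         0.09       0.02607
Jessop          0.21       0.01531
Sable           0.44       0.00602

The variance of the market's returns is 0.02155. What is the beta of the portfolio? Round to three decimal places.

0.906

β_Bellamy = 0.04354 / 0.02155 = 2.0204
β_Norwood = 0.02607 / 0.02155 = 1.2097
β_Jessop = 0.01531 / 0.02155 = 0.7104
β_Sable = 0.00602 / 0.02155 = 0.2794
β_P = Σ w_i β_i = 0.26×2.0204 + 0.09×1.2097 + 0.21×0.7104 + 0.44×0.2794 = 0.9063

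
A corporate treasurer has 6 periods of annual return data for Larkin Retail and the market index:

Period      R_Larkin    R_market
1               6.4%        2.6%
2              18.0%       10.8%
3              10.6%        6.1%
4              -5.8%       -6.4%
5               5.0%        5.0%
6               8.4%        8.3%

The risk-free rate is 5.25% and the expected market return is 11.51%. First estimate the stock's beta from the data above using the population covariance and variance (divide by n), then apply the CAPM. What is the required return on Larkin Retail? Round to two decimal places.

12.93%

Mean R_i = (6.4 + 18.0 + 10.6 − 5.8 + 5.0 + 8.4) / 6 = 7.1000%
Mean R_m = (2.6 + 10.8 + 6.1 − 6.4 + 5.0 + 8.3) / 6 = 4.4000%
Σ(R_i − R̄_i)(R_m − R̄_m) = 220.1000  ⇒  Cov = 220.1000 / 6 = 36.6833
Σ(R_m − R̄_m)² = 179.3000  ⇒  Var(R_m) = 179.3000 / 6 = 29.8833
β = Cov / Var(R_m) = 36.6833 / 29.8833 = 1.2276
MRP = 11.51% − 5.25% = 6.26%
E(R) = R_f + β × MRP = 5.25% + 1.2276 × 6.26% = 12.93%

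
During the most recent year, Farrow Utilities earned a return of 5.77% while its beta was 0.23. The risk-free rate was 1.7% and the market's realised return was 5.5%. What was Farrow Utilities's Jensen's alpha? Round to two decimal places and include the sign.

Market excess return = 5.5% − 1.7% = 3.80%
CAPM benchmark = R_f + β(R_m − R_f) = 1.7% + 0.23 × 3.8% = 2.5740%
α = actual − benchmark = 5.77% − 2.5740% = +3.20%

+3.20%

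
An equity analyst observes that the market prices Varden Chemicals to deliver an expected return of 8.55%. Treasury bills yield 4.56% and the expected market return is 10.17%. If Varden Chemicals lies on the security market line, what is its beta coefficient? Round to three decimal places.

MRP = 10.17% − 4.56% = 5.61%
β = (E(R) − R_f) / MRP = (8.55% − 4.56%) / 5.61% = 3.99% / 5.61% = 0.711

0.711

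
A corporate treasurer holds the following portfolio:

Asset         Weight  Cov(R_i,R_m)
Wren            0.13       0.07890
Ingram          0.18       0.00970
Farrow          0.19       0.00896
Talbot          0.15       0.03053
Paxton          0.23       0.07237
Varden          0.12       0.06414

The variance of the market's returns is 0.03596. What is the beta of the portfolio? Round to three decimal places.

1.185

β_Wren = 0.07890 / 0.03596 = 2.1941
β_Ingram = 0.00970 / 0.03596 = 0.2697
β_Farrow = 0.00896 / 0.03596 = 0.2492
β_Talbot = 0.03053 / 0.03596 = 0.8490
β_Paxton = 0.07237 / 0.03596 = 2.0125
β_Varden = 0.06414 / 0.03596 = 1.7836
β_P = Σ w_i β_i = 0.13×2.1941 + 0.18×0.2697 + 0.19×0.2492 + 0.15×0.8490 + 0.23×2.0125 + 0.12×1.7836 = 1.1854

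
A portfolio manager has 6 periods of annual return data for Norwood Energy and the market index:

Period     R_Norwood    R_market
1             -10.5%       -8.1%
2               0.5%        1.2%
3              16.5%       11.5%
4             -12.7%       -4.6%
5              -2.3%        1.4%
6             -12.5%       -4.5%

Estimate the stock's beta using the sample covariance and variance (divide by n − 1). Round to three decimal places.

1.560

Mean R_i = (-10.5 + 0.5 + 16.5 − 12.7 − 2.3 − 12.5) / 6 = -3.5000%
Mean R_m = (-8.1 + 1.2 + 11.5 − 4.6 + 1.4 − 4.5) / 6 = -0.5167%
Σ(R_i − R̄_i)(R_m − R̄_m) = 376.0000  ⇒  Cov = 376.0000 / 5 = 75.2000
Σ(R_m − R̄_m)² = 241.0683  ⇒  Var(R_m) = 241.0683 / 5 = 48.2137
β = Cov / Var(R_m) = 75.2000 / 48.2137 = 1.5597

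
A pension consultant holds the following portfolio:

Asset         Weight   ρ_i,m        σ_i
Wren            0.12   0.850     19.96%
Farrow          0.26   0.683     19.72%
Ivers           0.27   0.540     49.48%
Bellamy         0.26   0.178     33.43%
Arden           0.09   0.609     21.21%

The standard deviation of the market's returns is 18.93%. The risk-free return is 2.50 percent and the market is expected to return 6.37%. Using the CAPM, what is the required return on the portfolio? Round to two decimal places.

β_Wren = 0.850 × 19.96% / 18.93% = 0.8962
β_Farrow = 0.683 × 19.72% / 18.93% = 0.7115
β_Ivers = 0.540 × 49.48% / 18.93% = 1.4115
β_Bellamy = 0.178 × 33.43% / 18.93% = 0.3143
β_Arden = 0.609 × 21.21% / 18.93% = 0.6824
β_P = Σ w_i β_i = 0.12×0.8962 + 0.26×0.7115 + 0.27×1.4115 + 0.26×0.3143 + 0.09×0.6824 = 0.8168
MRP = 6.37% − 2.50% = 3.87%
E(R_P) = R_f + β_P × MRP = 2.50% + 0.8168 × 3.87% = 5.66%

5.66%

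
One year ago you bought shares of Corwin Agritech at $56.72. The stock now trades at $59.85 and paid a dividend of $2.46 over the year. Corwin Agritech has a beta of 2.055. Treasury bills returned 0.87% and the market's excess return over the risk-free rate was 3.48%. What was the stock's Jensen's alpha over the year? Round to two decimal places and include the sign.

+1.83%

Realised HPR = (P1 + D1 − P0) / P0 = (59.85 + 2.46 − 56.72) / 56.72 = 5.59 / 56.72 = 9.8554%
CAPM required = R_f + β·MRP = 0.87% + 2.055 × 3.48% = 8.02140%
α = realised − required = 9.8554% − 8.02140% = +1.83%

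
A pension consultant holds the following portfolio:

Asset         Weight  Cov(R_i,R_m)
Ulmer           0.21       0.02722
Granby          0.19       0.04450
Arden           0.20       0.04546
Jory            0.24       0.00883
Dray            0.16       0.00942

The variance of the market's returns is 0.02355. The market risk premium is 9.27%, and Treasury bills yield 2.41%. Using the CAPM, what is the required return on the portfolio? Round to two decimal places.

β_Ulmer = 0.02722 / 0.02355 = 1.1558
β_Granby = 0.04450 / 0.02355 = 1.8896
β_Arden = 0.04546 / 0.02355 = 1.9304
β_Jory = 0.00883 / 0.02355 = 0.3749
β_Dray = 0.00942 / 0.02355 = 0.4000
β_P = Σ w_i β_i = 0.21×1.1558 + 0.19×1.8896 + 0.20×1.9304 + 0.24×0.3749 + 0.16×0.4000 = 1.1418
E(R_P) = R_f + β_P × MRP = 2.41% + 1.1418 × 9.27% = 12.99%

12.99%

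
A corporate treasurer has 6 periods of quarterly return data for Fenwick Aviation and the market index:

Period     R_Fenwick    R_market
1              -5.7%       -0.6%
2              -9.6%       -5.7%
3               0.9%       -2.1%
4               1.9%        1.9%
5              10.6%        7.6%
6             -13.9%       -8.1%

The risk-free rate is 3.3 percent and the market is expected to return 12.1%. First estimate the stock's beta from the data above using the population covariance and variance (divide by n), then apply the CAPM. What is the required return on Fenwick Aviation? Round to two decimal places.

Mean R_i = (-5.7 − 9.6 + 0.9 + 1.9 + 10.6 − 13.9) / 6 = -2.6333%
Mean R_m = (-0.6 − 5.7 − 2.1 + 1.9 + 7.6 − 8.1) / 6 = -1.1667%
Σ(R_i − R̄_i)(R_m − R̄_m) = 234.5767  ⇒  Cov = 234.5767 / 6 = 39.0961
Σ(R_m − R̄_m)² = 156.0733  ⇒  Var(R_m) = 156.0733 / 6 = 26.0122
β = Cov / Var(R_m) = 39.0961 / 26.0122 = 1.5030
MRP = 12.1% − 3.3% = 8.80%
E(R) = R_f + β × MRP = 3.3% + 1.5030 × 8.8% = 16.53%

16.53%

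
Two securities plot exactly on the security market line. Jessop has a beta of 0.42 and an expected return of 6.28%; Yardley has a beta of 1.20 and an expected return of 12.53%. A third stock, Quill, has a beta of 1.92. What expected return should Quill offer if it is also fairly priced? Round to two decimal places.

18.30%

MRP (SML slope) = (12.53% − 6.28%) / (1.20 − 0.42) = 6.25% / 0.78 = 8.0128%
R_f (intercept) = 6.28% − 0.42 × 8.0128% = 2.9146%
E(R_Quill) = R_f + β × MRP = 2.9146% + 1.92 × 8.0128% = 18.30%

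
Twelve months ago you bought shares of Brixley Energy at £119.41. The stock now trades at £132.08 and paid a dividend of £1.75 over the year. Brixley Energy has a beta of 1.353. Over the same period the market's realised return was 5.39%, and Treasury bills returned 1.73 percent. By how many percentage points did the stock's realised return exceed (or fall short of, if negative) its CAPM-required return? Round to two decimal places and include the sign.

+5.39%

Realised HPR = (P1 + D1 − P0) / P0 = (132.08 + 1.75 − 119.41) / 119.41 = 14.42 / 119.41 = 12.0760%
MRP = 5.39% − 1.73% = 3.66%
CAPM required = R_f + β·MRP = 1.73% + 1.353 × 3.66% = 6.68198%
α = realised − required = 12.0760% − 6.68198% = +5.39%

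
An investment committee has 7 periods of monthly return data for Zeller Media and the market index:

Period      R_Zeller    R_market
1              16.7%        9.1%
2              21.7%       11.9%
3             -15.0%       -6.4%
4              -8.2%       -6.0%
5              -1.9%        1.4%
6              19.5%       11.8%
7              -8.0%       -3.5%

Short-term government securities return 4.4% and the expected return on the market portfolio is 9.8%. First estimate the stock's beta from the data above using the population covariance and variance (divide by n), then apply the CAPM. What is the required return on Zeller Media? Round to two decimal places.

Mean R_i = (16.7 + 21.7 − 15.0 − 8.2 − 1.9 + 19.5 − 8.0) / 7 = 3.5429%
Mean R_m = (9.1 + 11.9 − 6.4 − 6.0 + 1.4 + 11.8 − 3.5) / 7 = 2.6143%
Σ(R_i − R̄_i)(R_m − R̄_m) = 746.0057  ⇒  Cov = 746.0057 / 7 = 106.5722
Σ(R_m − R̄_m)² = 406.9886  ⇒  Var(R_m) = 406.9886 / 7 = 58.1412
β = Cov / Var(R_m) = 106.5722 / 58.1412 = 1.8330
MRP = 9.8% − 4.4% = 5.40%
E(R) = R_f + β × MRP = 4.4% + 1.8330 × 5.4% = 14.30%

14.30%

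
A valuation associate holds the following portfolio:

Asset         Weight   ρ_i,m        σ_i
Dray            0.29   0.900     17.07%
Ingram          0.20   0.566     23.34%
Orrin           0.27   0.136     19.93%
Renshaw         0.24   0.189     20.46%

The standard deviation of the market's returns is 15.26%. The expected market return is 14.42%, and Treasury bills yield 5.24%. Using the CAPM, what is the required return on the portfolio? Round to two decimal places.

β_Dray = 0.900 × 17.07% / 15.26% = 1.0067
β_Ingram = 0.566 × 23.34% / 15.26% = 0.8657
β_Orrin = 0.136 × 19.93% / 15.26% = 0.1776
β_Renshaw = 0.189 × 20.46% / 15.26% = 0.2534
β_P = Σ w_i β_i = 0.29×1.0067 + 0.20×0.8657 + 0.27×0.1776 + 0.24×0.2534 = 0.5739
MRP = 14.42% − 5.24% = 9.18%
E(R_P) = R_f + β_P × MRP = 5.24% + 0.5739 × 9.18% = 10.51%

10.51%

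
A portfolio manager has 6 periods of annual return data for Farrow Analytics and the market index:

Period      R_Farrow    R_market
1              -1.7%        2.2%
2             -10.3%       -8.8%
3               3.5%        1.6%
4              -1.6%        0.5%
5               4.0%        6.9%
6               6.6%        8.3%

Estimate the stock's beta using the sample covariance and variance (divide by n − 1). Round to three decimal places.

Mean R_i = (-1.7 − 10.3 + 3.5 − 1.6 + 4.0 + 6.6) / 6 = 0.0833%
Mean R_m = (2.2 − 8.8 + 1.6 + 0.5 + 6.9 + 8.3) / 6 = 1.7833%
Σ(R_i − R̄_i)(R_m − R̄_m) = 173.1883  ⇒  Cov = 173.1883 / 5 = 34.6377
Σ(R_m − R̄_m)² = 182.5083  ⇒  Var(R_m) = 182.5083 / 5 = 36.5017
β = Cov / Var(R_m) = 34.6377 / 36.5017 = 0.9489

0.949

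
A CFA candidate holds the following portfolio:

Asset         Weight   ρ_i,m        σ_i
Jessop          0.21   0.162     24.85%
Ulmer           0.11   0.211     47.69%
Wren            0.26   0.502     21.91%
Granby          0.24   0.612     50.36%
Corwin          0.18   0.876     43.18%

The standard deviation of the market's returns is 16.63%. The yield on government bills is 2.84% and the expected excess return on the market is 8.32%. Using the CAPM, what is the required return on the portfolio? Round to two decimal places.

β_Jessop = 0.162 × 24.85% / 16.63% = 0.2421
β_Ulmer = 0.211 × 47.69% / 16.63% = 0.6051
β_Wren = 0.502 × 21.91% / 16.63% = 0.6614
β_Granby = 0.612 × 50.36% / 16.63% = 1.8533
β_Corwin = 0.876 × 43.18% / 16.63% = 2.2745
β_P = Σ w_i β_i = 0.21×0.2421 + 0.11×0.6051 + 0.26×0.6614 + 0.24×1.8533 + 0.18×2.2745 = 1.1436
E(R_P) = R_f + β_P × MRP = 2.84% + 1.1436 × 8.32% = 12.35%

12.35%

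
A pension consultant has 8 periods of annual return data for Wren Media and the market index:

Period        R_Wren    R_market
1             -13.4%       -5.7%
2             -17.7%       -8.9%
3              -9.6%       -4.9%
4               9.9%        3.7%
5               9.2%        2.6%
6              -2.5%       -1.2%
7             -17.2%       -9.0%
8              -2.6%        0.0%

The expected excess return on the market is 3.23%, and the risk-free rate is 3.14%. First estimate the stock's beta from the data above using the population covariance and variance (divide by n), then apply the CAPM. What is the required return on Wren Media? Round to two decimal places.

10.18%

Mean R_i = (-13.4 − 17.7 − 9.6 + 9.9 + 9.2 − 2.5 − 17.2 − 2.6) / 8 = -5.4875%
Mean R_m = (-5.7 − 8.9 − 4.9 + 3.7 + 2.6 − 1.2 − 9.0 + 0.0) / 8 = -2.9250%
Σ(R_i − R̄_i)(R_m − R̄_m) = 370.8925  ⇒  Cov = 370.8925 / 8 = 46.3616
Σ(R_m − R̄_m)² = 170.1550  ⇒  Var(R_m) = 170.1550 / 8 = 21.2694
β = Cov / Var(R_m) = 46.3616 / 21.2694 = 2.1797
E(R) = R_f + β × MRP = 3.14% + 2.1797 × 3.23% = 10.18%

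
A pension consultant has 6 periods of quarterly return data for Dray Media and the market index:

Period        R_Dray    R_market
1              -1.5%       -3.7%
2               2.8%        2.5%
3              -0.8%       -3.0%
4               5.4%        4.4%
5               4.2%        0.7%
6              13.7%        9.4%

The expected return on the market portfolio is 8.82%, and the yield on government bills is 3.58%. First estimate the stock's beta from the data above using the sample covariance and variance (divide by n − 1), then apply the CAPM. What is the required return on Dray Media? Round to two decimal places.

9.26%

Mean R_i = (-1.5 + 2.8 − 0.8 + 5.4 + 4.2 + 13.7) / 6 = 3.9667%
Mean R_m = (-3.7 + 2.5 − 3.0 + 4.4 + 0.7 + 9.4) / 6 = 1.7167%
Σ(R_i − R̄_i)(R_m − R̄_m) = 129.5733  ⇒  Cov = 129.5733 / 5 = 25.9147
Σ(R_m − R̄_m)² = 119.4683  ⇒  Var(R_m) = 119.4683 / 5 = 23.8937
β = Cov / Var(R_m) = 25.9147 / 23.8937 = 1.0846
MRP = 8.82% − 3.58% = 5.24%
E(R) = R_f + β × MRP = 3.58% + 1.0846 × 5.24% = 9.26%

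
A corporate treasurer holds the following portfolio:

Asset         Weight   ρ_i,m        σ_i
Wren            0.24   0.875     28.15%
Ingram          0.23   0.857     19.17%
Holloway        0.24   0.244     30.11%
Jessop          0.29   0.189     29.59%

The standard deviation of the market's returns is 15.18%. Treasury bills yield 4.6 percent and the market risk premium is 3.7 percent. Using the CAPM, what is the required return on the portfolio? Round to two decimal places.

β_Wren = 0.875 × 28.15% / 15.18% = 1.6226
β_Ingram = 0.857 × 19.17% / 15.18% = 1.0823
β_Holloway = 0.244 × 30.11% / 15.18% = 0.4840
β_Jessop = 0.189 × 29.59% / 15.18% = 0.3684
β_P = Σ w_i β_i = 0.24×1.6226 + 0.23×1.0823 + 0.24×0.4840 + 0.29×0.3684 = 0.8613
E(R_P) = R_f + β_P × MRP = 4.6% + 0.8613 × 3.7% = 7.79%

7.79%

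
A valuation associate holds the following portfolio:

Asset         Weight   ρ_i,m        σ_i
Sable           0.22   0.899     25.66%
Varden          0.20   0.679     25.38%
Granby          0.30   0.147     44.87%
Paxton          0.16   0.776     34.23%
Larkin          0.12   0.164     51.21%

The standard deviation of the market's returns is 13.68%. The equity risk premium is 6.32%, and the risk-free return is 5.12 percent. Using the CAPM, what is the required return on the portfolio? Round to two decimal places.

12.40%

β_Sable = 0.899 × 25.66% / 13.68% = 1.6863
β_Varden = 0.679 × 25.38% / 13.68% = 1.2597
β_Granby = 0.147 × 44.87% / 13.68% = 0.4822
β_Paxton = 0.776 × 34.23% / 13.68% = 1.9417
β_Larkin = 0.164 × 51.21% / 13.68% = 0.6139
β_P = Σ w_i β_i = 0.22×1.6863 + 0.20×1.2597 + 0.30×0.4822 + 0.16×1.9417 + 0.12×0.6139 = 1.1519
E(R_P) = R_f + β_P × MRP = 5.12% + 1.1519 × 6.32% = 12.40%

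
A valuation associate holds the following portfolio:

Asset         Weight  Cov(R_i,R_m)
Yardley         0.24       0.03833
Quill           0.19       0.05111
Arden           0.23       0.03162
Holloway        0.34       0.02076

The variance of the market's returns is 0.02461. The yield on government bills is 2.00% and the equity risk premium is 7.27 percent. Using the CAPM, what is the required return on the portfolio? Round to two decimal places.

β_Yardley = 0.03833 / 0.02461 = 1.5575
β_Quill = 0.05111 / 0.02461 = 2.0768
β_Arden = 0.03162 / 0.02461 = 1.2848
β_Holloway = 0.02076 / 0.02461 = 0.8436
β_P = Σ w_i β_i = 0.24×1.5575 + 0.19×2.0768 + 0.23×1.2848 + 0.34×0.8436 = 1.3507
E(R_P) = R_f + β_P × MRP = 2.00% + 1.3507 × 7.27% = 11.82%

11.82%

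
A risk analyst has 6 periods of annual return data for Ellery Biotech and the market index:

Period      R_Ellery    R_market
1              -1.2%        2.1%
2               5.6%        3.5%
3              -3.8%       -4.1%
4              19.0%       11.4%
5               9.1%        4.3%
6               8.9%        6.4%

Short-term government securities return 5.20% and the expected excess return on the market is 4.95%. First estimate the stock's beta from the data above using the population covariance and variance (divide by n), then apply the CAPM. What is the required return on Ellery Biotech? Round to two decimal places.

Mean R_i = (-1.2 + 5.6 − 3.8 + 19.0 + 9.1 + 8.9) / 6 = 6.2667%
Mean R_m = (2.1 + 3.5 − 4.1 + 11.4 + 4.3 + 6.4) / 6 = 3.9333%
Σ(R_i − R̄_i)(R_m − R̄_m) = 197.4567  ⇒  Cov = 197.4567 / 6 = 32.9095
Σ(R_m − R̄_m)² = 130.0533  ⇒  Var(R_m) = 130.0533 / 6 = 21.6756
β = Cov / Var(R_m) = 32.9095 / 21.6756 = 1.5183
E(R) = R_f + β × MRP = 5.20% + 1.5183 × 4.95% = 12.72%

12.72%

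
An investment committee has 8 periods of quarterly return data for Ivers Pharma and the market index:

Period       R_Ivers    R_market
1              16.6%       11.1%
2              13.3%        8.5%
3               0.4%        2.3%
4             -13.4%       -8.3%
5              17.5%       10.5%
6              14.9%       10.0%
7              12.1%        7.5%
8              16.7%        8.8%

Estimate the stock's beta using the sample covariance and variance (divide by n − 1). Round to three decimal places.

1.648

Mean R_i = (16.6 + 13.3 + 0.4 − 13.4 + 17.5 + 14.9 + 12.1 + 16.7) / 8 = 9.7625%
Mean R_m = (11.1 + 8.5 + 2.3 − 8.3 + 10.5 + 10.0 + 7.5 + 8.8) / 8 = 6.3000%
Σ(R_i − R̄_i)(R_m − R̄_m) = 487.8800  ⇒  Cov = 487.8800 / 7 = 69.6971
Σ(R_m − R̄_m)² = 296.0600  ⇒  Var(R_m) = 296.0600 / 7 = 42.2943
β = Cov / Var(R_m) = 69.6971 / 42.2943 = 1.6479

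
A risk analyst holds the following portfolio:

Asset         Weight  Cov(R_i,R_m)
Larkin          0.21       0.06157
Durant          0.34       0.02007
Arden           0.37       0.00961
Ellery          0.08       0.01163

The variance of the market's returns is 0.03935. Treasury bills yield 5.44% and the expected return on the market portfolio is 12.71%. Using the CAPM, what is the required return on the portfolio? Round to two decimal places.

β_Larkin = 0.06157 / 0.03935 = 1.5647
β_Durant = 0.02007 / 0.03935 = 0.5100
β_Arden = 0.00961 / 0.03935 = 0.2442
β_Ellery = 0.01163 / 0.03935 = 0.2956
β_P = Σ w_i β_i = 0.21×1.5647 + 0.34×0.5100 + 0.37×0.2442 + 0.08×0.2956 = 0.6160
MRP = 12.71% − 5.44% = 7.27%
E(R_P) = R_f + β_P × MRP = 5.44% + 0.6160 × 7.27% = 9.92%

9.92%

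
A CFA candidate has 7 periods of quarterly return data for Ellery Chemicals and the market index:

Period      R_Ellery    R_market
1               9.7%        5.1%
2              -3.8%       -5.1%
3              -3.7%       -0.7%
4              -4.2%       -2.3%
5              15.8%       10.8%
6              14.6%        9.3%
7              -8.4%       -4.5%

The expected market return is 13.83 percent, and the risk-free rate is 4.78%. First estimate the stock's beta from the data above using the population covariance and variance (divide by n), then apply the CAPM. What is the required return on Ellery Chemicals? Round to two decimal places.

18.41%

Mean R_i = (9.7 − 3.8 − 3.7 − 4.2 + 15.8 + 14.6 − 8.4) / 7 = 2.8571%
Mean R_m = (5.1 − 5.1 − 0.7 − 2.3 + 10.8 + 9.3 − 4.5) / 7 = 1.8000%
Σ(R_i − R̄_i)(R_m − R̄_m) = 389.3200  ⇒  Cov = 389.3200 / 7 = 55.6171
Σ(R_m − R̄_m)² = 258.5000  ⇒  Var(R_m) = 258.5000 / 7 = 36.9286
β = Cov / Var(R_m) = 55.6171 / 36.9286 = 1.5061
MRP = 13.83% − 4.78% = 9.05%
E(R) = R_f + β × MRP = 4.78% + 1.5061 × 9.05% = 18.41%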